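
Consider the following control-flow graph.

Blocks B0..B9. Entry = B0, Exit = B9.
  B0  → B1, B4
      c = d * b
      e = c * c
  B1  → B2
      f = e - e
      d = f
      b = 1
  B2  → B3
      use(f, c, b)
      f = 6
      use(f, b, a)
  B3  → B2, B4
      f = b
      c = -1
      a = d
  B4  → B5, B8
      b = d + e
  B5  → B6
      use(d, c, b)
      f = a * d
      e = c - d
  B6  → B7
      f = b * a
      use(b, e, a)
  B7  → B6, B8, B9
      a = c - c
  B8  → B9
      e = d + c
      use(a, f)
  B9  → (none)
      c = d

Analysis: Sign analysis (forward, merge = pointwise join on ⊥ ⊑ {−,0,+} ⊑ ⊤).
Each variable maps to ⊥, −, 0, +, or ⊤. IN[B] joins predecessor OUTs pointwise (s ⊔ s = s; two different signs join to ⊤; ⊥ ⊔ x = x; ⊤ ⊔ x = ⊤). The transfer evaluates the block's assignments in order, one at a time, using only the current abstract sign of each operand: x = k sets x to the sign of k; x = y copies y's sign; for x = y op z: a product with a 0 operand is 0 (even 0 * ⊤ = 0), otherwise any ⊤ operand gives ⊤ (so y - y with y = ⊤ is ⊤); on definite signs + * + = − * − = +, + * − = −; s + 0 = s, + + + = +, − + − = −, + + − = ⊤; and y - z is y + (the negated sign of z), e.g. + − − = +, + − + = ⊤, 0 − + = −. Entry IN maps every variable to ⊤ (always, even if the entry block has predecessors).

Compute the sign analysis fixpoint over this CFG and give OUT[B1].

Fixpoint table:
  B0:  IN=(all ⊤)  OUT=(all ⊤)
  B1:  IN=(all ⊤)  OUT={b:+; rest ⊤}
  B2:  IN={b:+; rest ⊤}  OUT={b:+, f:+; rest ⊤}
  B3:  IN={b:+, f:+; rest ⊤}  OUT={b:+, c:-, f:+; rest ⊤}
  B4:  IN=(all ⊤)  OUT=(all ⊤)
  B5:  IN=(all ⊤)  OUT=(all ⊤)
  B6:  IN=(all ⊤)  OUT=(all ⊤)
  B7:  IN=(all ⊤)  OUT=(all ⊤)
  B8:  IN=(all ⊤)  OUT=(all ⊤)
  B9:  IN=(all ⊤)  OUT=(all ⊤)

Merge at B1: IN[B1] = OUT[B0] = {a: ⊤, b: ⊤, c: ⊤, d: ⊤, e: ⊤, f: ⊤}
Applying B1's transfer function to that IN value gives OUT[B1] (row B1 above).

Answer: {a: ⊤, b: +, c: ⊤, d: ⊤, e: ⊤, f: ⊤}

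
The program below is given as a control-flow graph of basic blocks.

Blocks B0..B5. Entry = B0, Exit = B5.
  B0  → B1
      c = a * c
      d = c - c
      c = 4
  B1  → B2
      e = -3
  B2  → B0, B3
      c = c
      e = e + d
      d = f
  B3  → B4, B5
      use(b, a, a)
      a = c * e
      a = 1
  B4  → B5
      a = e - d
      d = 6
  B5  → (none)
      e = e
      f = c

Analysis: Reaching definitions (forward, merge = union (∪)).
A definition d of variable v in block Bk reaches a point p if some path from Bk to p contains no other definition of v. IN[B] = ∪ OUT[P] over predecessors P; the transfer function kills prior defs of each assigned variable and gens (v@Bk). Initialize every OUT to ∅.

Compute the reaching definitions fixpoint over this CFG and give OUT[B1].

Per-block solution:
  B0:   IN={c@B2, d@B2, e@B2}   OUT={c@B0, d@B0, e@B2}
  B1:   IN={c@B0, d@B0, e@B2}   OUT={c@B0, d@B0, e@B1}
  B2:   IN={c@B0, d@B0, e@B1}   OUT={c@B2, d@B2, e@B2}
  B3:   IN={c@B2, d@B2, e@B2}   OUT={a@B3, c@B2, d@B2, e@B2}
  B4:   IN={a@B3, c@B2, d@B2, e@B2}   OUT={a@B4, c@B2, d@B4, e@B2}
  B5:   IN={a@B3, a@B4, c@B2, d@B2, d@B4, e@B2}   OUT={a@B3, a@B4, c@B2, d@B2, d@B4, e@B5, f@B5}

Merge at B1: IN[B1] = OUT[B0] = {c@B0, d@B0, e@B2}
Applying B1's transfer function to that IN value gives OUT[B1] (row B1 above).

Answer: {c@B0, d@B0, e@B1}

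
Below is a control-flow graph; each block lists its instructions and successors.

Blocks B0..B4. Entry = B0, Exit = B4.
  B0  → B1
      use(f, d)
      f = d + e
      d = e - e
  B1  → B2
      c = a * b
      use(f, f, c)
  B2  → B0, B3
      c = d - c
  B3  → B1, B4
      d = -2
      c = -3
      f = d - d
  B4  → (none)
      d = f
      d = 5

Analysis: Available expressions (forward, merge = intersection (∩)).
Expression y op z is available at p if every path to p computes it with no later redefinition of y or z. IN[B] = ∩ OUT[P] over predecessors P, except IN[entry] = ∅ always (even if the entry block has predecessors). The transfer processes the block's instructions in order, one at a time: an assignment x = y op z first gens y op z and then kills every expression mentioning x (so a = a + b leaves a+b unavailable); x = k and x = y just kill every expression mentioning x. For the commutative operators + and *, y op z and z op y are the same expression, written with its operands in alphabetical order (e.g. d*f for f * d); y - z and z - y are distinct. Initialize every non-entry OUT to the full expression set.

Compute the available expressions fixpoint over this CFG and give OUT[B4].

Answer: {a*b, e-e}

Working:
Per-block solution:
  B0:   IN={}   OUT={e-e}
  B1:   IN={e-e}   OUT={a*b, e-e}
  B2:   IN={a*b, e-e}   OUT={a*b, e-e}
  B3:   IN={a*b, e-e}   OUT={a*b, d-d, e-e}
  B4:   IN={a*b, d-d, e-e}   OUT={a*b, e-e}

Merge at B4: IN[B4] = OUT[B3] = {a*b, d-d, e-e}
Applying B4's transfer function to that IN value gives OUT[B4] (row B4 above).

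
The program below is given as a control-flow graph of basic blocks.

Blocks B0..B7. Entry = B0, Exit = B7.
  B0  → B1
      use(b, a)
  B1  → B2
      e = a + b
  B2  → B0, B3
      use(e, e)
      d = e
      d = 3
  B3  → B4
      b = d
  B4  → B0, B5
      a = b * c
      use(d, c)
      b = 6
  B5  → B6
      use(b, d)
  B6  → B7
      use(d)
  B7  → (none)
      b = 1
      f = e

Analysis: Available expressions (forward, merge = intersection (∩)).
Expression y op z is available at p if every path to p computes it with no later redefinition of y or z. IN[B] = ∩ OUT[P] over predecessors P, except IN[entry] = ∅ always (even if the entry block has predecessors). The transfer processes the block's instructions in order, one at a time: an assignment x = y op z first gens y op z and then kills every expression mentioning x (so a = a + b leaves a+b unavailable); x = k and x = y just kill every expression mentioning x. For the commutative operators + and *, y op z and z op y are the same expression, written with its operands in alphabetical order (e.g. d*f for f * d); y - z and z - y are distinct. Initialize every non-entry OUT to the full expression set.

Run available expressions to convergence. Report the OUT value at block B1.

Answer: {a+b}

Trace:
Converged values:
  B0:   IN={}   OUT={}
  B1:   IN={}   OUT={a+b}
  B2:   IN={a+b}   OUT={a+b}
  B3:   IN={a+b}   OUT={}
  B4:   IN={}   OUT={}
  B5:   IN={}   OUT={}
  B6:   IN={}   OUT={}
  B7:   IN={}   OUT={}

Merge at B1: IN[B1] = OUT[B0] = {}
Applying B1's transfer function to that IN value gives OUT[B1] (row B1 above).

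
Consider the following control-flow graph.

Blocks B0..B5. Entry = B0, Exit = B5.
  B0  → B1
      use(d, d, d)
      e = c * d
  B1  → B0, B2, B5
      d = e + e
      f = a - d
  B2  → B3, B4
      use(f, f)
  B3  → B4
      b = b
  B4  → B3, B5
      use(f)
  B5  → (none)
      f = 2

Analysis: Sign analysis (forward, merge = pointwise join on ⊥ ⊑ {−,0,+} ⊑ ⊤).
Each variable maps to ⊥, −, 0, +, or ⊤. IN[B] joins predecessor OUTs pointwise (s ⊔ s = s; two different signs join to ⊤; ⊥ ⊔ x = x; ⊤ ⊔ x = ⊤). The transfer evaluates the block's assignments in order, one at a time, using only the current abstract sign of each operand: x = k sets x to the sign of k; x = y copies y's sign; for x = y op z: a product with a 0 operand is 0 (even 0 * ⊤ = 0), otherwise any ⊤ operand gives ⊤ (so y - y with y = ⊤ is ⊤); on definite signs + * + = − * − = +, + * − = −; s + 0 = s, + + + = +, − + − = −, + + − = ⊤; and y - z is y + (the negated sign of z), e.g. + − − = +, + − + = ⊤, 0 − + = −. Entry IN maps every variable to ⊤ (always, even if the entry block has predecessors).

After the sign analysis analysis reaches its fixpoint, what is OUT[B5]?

Answer: {a: ⊤, b: ⊤, c: ⊤, d: ⊤, e: ⊤, f: +}

Working:
Per-block solution:
  B0:  IN=(all ⊤)  OUT=(all ⊤)
  B1:  IN=(all ⊤)  OUT=(all ⊤)
  B2:  IN=(all ⊤)  OUT=(all ⊤)
  B3:  IN=(all ⊤)  OUT=(all ⊤)
  B4:  IN=(all ⊤)  OUT=(all ⊤)
  B5:  IN=(all ⊤)  OUT={f:+; rest ⊤}

Merge at B5: IN[B5] = OUT[B1] ⊔ OUT[B4] = {a: ⊤, b: ⊤, c: ⊤, d: ⊤, e: ⊤, f: ⊤}
Applying B5's transfer function to that IN value gives OUT[B5] (row B5 above).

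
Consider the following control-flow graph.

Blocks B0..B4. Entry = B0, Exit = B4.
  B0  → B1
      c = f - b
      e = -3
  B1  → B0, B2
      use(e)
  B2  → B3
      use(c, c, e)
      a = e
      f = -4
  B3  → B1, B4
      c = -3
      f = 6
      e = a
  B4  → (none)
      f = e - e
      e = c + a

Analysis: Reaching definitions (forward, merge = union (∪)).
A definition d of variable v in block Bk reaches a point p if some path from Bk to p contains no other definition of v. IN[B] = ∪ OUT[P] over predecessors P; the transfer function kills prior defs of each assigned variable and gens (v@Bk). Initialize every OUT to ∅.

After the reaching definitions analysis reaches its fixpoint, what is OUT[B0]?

Answer: {a@B2, c@B0, e@B0, f@B3}

Trace:
Per-block solution:
  B0:   IN={a@B2, c@B0, c@B3, e@B0, e@B3, f@B3}   OUT={a@B2, c@B0, e@B0, f@B3}
  B1:   IN={a@B2, c@B0, c@B3, e@B0, e@B3, f@B3}   OUT={a@B2, c@B0, c@B3, e@B0, e@B3, f@B3}
  B2:   IN={a@B2, c@B0, c@B3, e@B0, e@B3, f@B3}   OUT={a@B2, c@B0, c@B3, e@B0, e@B3, f@B2}
  B3:   IN={a@B2, c@B0, c@B3, e@B0, e@B3, f@B2}   OUT={a@B2, c@B3, e@B3, f@B3}
  B4:   IN={a@B2, c@B3, e@B3, f@B3}   OUT={a@B2, c@B3, e@B4, f@B4}

Merge at B0 (entry node, so the boundary value {} is joined with the incoming edge(s)): IN[B0] = {} ⊔ OUT[B1] = {a@B2, c@B0, c@B3, e@B0, e@B3, f@B3}
Applying B0's transfer function to that IN value gives OUT[B0] (row B0 above).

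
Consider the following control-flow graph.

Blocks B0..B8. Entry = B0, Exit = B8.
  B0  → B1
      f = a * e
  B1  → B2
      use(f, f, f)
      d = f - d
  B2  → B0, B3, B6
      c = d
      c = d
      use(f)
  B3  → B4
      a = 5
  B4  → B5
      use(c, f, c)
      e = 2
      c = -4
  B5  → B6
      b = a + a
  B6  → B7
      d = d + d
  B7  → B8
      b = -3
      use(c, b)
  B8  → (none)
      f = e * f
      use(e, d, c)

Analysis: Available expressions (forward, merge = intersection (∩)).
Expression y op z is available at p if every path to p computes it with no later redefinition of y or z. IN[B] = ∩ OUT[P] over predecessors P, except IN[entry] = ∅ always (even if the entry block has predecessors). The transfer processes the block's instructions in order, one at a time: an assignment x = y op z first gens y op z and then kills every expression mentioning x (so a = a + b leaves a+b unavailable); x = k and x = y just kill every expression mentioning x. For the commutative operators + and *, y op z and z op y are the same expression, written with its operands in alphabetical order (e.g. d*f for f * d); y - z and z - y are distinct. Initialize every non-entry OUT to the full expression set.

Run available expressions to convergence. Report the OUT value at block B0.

Answer: {a*e}

Trace:
Fixpoint table:
  B0:   IN={}   OUT={a*e}
  B1:   IN={a*e}   OUT={a*e}
  B2:   IN={a*e}   OUT={a*e}
  B3:   IN={a*e}   OUT={}
  B4:   IN={}   OUT={}
  B5:   IN={}   OUT={a+a}
  B6:   IN={}   OUT={}
  B7:   IN={}   OUT={}
  B8:   IN={}   OUT={}

Merge at B0 (entry node, so the boundary value {} is joined with the incoming edge(s)): IN[B0] = {} ∩ OUT[B2] = {}
Applying B0's transfer function to that IN value gives OUT[B0] (row B0 above).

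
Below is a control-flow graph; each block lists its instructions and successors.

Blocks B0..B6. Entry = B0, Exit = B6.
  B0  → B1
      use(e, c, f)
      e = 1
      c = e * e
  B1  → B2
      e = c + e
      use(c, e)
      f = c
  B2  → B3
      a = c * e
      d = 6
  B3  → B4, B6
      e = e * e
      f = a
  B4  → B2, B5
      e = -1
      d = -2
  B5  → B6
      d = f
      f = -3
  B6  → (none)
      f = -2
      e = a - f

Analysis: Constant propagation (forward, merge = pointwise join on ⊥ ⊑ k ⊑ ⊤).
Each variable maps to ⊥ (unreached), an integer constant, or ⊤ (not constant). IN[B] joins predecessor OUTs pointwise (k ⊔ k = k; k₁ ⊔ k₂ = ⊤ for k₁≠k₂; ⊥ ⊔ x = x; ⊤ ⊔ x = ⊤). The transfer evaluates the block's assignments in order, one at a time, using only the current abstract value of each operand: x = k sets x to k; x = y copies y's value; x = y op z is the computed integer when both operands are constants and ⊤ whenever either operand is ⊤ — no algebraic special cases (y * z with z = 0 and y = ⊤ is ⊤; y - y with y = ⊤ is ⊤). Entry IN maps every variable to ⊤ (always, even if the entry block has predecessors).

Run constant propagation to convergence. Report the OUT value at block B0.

Answer: {a: ⊤, b: ⊤, c: 1, d: ⊤, e: 1, f: ⊤}

Working:
Fixpoint table:
  B0:   IN=(all ⊤)   OUT={c:1, e:1; rest ⊤}
  B1:   IN={c:1, e:1; rest ⊤}   OUT={c:1, e:2, f:1; rest ⊤}
  B2:   IN={c:1; rest ⊤}   OUT={c:1, d:6; rest ⊤}
  B3:   IN={c:1, d:6; rest ⊤}   OUT={c:1, d:6; rest ⊤}
  B4:   IN={c:1, d:6; rest ⊤}   OUT={c:1, d:-2, e:-1; rest ⊤}
  B5:   IN={c:1, d:-2, e:-1; rest ⊤}   OUT={c:1, e:-1, f:-3; rest ⊤}
  B6:   IN={c:1; rest ⊤}   OUT={c:1, f:-2; rest ⊤}

B0 is the boundary node: IN[B0] = {a: ⊤, b: ⊤, c: ⊤, d: ⊤, e: ⊤, f: ⊤}
Applying B0's transfer function to that IN value gives OUT[B0] (row B0 above).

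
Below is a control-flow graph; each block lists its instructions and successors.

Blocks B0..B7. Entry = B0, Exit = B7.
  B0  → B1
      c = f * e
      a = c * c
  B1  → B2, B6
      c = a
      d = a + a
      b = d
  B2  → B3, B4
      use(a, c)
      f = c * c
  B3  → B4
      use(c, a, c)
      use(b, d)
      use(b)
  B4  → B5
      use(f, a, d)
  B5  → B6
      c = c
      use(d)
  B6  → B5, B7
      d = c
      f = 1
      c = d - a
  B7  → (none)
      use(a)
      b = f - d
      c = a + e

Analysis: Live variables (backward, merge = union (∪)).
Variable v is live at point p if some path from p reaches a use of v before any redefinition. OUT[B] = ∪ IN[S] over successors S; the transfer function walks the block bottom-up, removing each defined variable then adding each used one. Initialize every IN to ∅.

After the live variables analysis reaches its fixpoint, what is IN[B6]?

Answer: {a, c, e}

Working:
Fixpoint table:
  B0: | IN={e, f} | OUT={a, e}
  B1: | IN={a, e} | OUT={a, b, c, d, e}
  B2: | IN={a, b, c, d, e} | OUT={a, b, c, d, e, f}
  B3: | IN={a, b, c, d, e, f} | OUT={a, c, d, e, f}
  B4: | IN={a, c, d, e, f} | OUT={a, c, d, e}
  B5: | IN={a, c, d, e} | OUT={a, c, e}
  B6: | IN={a, c, e} | OUT={a, c, d, e, f}
  B7: | IN={a, d, e, f} | OUT={}

Merge at B6: OUT[B6] = IN[B5] ⊔ IN[B7] = {a, c, d, e, f}
Applying B6's transfer function to that OUT value gives IN[B6] (row B6 above).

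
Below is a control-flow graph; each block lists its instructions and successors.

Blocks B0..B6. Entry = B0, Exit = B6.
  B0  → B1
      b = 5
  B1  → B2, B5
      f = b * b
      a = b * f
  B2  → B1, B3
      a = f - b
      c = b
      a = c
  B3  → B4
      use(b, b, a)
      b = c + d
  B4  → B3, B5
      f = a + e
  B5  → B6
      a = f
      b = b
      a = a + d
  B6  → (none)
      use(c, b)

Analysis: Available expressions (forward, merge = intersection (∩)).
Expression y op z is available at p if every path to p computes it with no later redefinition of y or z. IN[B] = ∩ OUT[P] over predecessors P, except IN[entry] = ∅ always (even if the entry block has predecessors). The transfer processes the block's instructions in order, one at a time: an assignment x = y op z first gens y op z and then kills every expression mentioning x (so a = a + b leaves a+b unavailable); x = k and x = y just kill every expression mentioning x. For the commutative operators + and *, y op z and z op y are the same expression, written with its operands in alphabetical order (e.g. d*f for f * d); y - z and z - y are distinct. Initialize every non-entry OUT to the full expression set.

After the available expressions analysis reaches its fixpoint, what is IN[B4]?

Answer: {c+d}

Working:
Per-block solution:
  B0: | IN={} | OUT={}
  B1: | IN={} | OUT={b*b, b*f}
  B2: | IN={b*b, b*f} | OUT={b*b, b*f, f-b}
  B3: | IN={} | OUT={c+d}
  B4: | IN={c+d} | OUT={a+e, c+d}
  B5: | IN={} | OUT={}
  B6: | IN={} | OUT={}

Merge at B4: IN[B4] = OUT[B3] = {c+d}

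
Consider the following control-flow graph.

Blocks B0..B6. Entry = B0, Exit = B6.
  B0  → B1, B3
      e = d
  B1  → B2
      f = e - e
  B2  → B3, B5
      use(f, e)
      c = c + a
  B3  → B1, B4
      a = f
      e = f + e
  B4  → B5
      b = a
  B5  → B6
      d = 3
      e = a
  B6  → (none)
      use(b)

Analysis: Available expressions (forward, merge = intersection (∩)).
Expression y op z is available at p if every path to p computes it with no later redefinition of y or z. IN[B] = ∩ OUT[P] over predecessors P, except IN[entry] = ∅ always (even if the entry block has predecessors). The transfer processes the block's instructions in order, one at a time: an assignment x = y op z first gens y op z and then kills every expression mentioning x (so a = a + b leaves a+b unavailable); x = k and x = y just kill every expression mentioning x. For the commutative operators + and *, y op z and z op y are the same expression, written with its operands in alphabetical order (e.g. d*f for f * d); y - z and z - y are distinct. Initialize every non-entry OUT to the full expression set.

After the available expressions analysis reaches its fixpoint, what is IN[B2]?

Converged values:
  B0: | IN={} | OUT={}
  B1: | IN={} | OUT={e-e}
  B2: | IN={e-e} | OUT={e-e}
  B3: | IN={} | OUT={}
  B4: | IN={} | OUT={}
  B5: | IN={} | OUT={}
  B6: | IN={} | OUT={}

Merge at B2: IN[B2] = OUT[B1] = {e-e}

Answer: {e-e}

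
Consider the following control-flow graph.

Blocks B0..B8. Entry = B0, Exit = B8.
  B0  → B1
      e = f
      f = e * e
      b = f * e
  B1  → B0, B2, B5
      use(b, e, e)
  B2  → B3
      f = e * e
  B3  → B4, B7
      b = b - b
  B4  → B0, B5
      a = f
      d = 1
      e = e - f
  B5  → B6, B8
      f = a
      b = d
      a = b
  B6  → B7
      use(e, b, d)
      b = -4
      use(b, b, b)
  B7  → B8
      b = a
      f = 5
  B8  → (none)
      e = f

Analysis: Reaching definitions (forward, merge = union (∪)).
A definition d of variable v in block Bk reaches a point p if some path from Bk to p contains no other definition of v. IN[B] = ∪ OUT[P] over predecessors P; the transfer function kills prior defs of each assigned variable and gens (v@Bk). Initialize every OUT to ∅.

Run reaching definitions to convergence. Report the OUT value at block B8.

Converged values:
  B0: | IN={a@B4, b@B0, b@B3, d@B4, e@B0, e@B4, f@B0, f@B2} | OUT={a@B4, b@B0, d@B4, e@B0, f@B0}
  B1: | IN={a@B4, b@B0, d@B4, e@B0, f@B0} | OUT={a@B4, b@B0, d@B4, e@B0, f@B0}
  B2: | IN={a@B4, b@B0, d@B4, e@B0, f@B0} | OUT={a@B4, b@B0, d@B4, e@B0, f@B2}
  B3: | IN={a@B4, b@B0, d@B4, e@B0, f@B2} | OUT={a@B4, b@B3, d@B4, e@B0, f@B2}
  B4: | IN={a@B4, b@B3, d@B4, e@B0, f@B2} | OUT={a@B4, b@B3, d@B4, e@B4, f@B2}
  B5: | IN={a@B4, b@B0, b@B3, d@B4, e@B0, e@B4, f@B0, f@B2} | OUT={a@B5, b@B5, d@B4, e@B0, e@B4, f@B5}
  B6: | IN={a@B5, b@B5, d@B4, e@B0, e@B4, f@B5} | OUT={a@B5, b@B6, d@B4, e@B0, e@B4, f@B5}
  B7: | IN={a@B4, a@B5, b@B3, b@B6, d@B4, e@B0, e@B4, f@B2, f@B5} | OUT={a@B4, a@B5, b@B7, d@B4, e@B0, e@B4, f@B7}
  B8: | IN={a@B4, a@B5, b@B5, b@B7, d@B4, e@B0, e@B4, f@B5, f@B7} | OUT={a@B4, a@B5, b@B5, b@B7, d@B4, e@B8, f@B5, f@B7}

Merge at B8: IN[B8] = OUT[B5] ⊔ OUT[B7] = {a@B4, a@B5, b@B5, b@B7, d@B4, e@B0, e@B4, f@B5, f@B7}
Applying B8's transfer function to that IN value gives OUT[B8] (row B8 above).

Answer: {a@B4, a@B5, b@B5, b@B7, d@B4, e@B8, f@B5, f@B7}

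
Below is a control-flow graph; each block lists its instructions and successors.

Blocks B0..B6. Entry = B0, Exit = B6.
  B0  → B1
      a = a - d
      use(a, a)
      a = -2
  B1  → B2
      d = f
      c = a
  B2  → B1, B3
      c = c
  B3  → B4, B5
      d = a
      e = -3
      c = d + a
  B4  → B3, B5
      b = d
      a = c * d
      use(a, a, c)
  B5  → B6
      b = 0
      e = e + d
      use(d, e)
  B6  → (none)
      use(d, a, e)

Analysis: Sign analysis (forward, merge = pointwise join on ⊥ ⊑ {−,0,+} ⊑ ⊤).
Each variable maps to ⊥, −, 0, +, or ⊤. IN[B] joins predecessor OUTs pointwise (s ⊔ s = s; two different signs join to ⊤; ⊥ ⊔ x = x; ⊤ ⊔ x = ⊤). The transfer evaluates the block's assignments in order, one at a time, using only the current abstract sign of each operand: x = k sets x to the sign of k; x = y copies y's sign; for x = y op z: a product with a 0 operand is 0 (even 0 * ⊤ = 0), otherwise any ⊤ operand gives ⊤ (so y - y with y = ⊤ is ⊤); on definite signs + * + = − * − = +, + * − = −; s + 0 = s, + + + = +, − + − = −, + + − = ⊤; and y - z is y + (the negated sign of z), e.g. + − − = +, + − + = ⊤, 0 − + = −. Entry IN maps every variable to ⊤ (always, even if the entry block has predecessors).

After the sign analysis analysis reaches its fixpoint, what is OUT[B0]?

Converged values:
  B0:  IN=(all ⊤)  OUT={a:-; rest ⊤}
  B1:  IN={a:-; rest ⊤}  OUT={a:-, c:-; rest ⊤}
  B2:  IN={a:-, c:-; rest ⊤}  OUT={a:-, c:-; rest ⊤}
  B3:  IN=(all ⊤)  OUT={e:-; rest ⊤}
  B4:  IN={e:-; rest ⊤}  OUT={e:-; rest ⊤}
  B5:  IN={e:-; rest ⊤}  OUT={b:0; rest ⊤}
  B6:  IN={b:0; rest ⊤}  OUT={b:0; rest ⊤}

B0 is the boundary node: IN[B0] = {a: ⊤, b: ⊤, c: ⊤, d: ⊤, e: ⊤, f: ⊤}
Applying B0's transfer function to that IN value gives OUT[B0] (row B0 above).

Answer: {a: -, b: ⊤, c: ⊤, d: ⊤, e: ⊤, f: ⊤}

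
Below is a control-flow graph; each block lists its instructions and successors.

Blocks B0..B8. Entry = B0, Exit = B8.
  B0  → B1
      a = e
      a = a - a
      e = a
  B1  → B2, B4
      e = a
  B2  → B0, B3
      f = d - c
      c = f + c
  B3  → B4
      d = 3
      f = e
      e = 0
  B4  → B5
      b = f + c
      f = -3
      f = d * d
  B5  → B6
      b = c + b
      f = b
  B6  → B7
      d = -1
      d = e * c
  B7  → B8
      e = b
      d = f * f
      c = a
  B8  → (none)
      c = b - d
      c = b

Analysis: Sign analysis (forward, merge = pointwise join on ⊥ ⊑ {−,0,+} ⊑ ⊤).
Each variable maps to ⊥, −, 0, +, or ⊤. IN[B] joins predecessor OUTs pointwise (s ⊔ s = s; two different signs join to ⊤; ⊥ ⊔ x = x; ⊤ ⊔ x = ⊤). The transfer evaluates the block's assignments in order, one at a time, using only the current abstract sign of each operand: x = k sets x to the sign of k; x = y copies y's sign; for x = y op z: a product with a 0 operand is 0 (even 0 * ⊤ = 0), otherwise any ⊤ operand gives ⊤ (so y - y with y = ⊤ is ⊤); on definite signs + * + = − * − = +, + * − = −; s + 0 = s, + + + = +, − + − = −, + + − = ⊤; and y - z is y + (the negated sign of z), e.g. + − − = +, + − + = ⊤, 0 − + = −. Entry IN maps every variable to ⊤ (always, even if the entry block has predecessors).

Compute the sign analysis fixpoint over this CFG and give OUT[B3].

Converged values:
  B0: | IN=(all ⊤) | OUT=(all ⊤)
  B1: | IN=(all ⊤) | OUT=(all ⊤)
  B2: | IN=(all ⊤) | OUT=(all ⊤)
  B3: | IN=(all ⊤) | OUT={d:+, e:0; rest ⊤}
  B4: | IN=(all ⊤) | OUT=(all ⊤)
  B5: | IN=(all ⊤) | OUT=(all ⊤)
  B6: | IN=(all ⊤) | OUT=(all ⊤)
  B7: | IN=(all ⊤) | OUT=(all ⊤)
  B8: | IN=(all ⊤) | OUT=(all ⊤)

Merge at B3: IN[B3] = OUT[B2] = {a: ⊤, b: ⊤, c: ⊤, d: ⊤, e: ⊤, f: ⊤}
Applying B3's transfer function to that IN value gives OUT[B3] (row B3 above).

Answer: {a: ⊤, b: ⊤, c: ⊤, d: +, e: 0, f: ⊤}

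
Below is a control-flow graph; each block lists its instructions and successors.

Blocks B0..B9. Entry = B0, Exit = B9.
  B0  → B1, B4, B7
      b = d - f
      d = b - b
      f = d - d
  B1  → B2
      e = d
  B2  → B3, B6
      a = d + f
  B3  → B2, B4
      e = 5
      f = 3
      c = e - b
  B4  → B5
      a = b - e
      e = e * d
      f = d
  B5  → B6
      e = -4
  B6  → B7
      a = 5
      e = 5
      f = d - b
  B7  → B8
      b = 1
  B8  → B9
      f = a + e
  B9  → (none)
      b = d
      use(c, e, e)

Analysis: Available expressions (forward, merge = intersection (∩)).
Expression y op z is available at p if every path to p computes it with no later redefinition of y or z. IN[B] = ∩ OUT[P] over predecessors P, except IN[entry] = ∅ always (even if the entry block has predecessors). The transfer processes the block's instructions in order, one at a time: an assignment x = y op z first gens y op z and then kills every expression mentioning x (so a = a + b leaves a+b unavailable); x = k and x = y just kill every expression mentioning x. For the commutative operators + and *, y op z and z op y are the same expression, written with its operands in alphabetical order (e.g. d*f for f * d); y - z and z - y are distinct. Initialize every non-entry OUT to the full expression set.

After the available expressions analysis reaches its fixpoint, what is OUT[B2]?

Fixpoint table:
  B0: | IN={} | OUT={b-b, d-d}
  B1: | IN={b-b, d-d} | OUT={b-b, d-d}
  B2: | IN={b-b, d-d} | OUT={b-b, d+f, d-d}
  B3: | IN={b-b, d+f, d-d} | OUT={b-b, d-d, e-b}
  B4: | IN={b-b, d-d} | OUT={b-b, d-d}
  B5: | IN={b-b, d-d} | OUT={b-b, d-d}
  B6: | IN={b-b, d-d} | OUT={b-b, d-b, d-d}
  B7: | IN={b-b, d-d} | OUT={d-d}
  B8: | IN={d-d} | OUT={a+e, d-d}
  B9: | IN={a+e, d-d} | OUT={a+e, d-d}

Merge at B2: IN[B2] = OUT[B1] ∩ OUT[B3] = {b-b, d-d}
Applying B2's transfer function to that IN value gives OUT[B2] (row B2 above).

Answer: {b-b, d+f, d-d}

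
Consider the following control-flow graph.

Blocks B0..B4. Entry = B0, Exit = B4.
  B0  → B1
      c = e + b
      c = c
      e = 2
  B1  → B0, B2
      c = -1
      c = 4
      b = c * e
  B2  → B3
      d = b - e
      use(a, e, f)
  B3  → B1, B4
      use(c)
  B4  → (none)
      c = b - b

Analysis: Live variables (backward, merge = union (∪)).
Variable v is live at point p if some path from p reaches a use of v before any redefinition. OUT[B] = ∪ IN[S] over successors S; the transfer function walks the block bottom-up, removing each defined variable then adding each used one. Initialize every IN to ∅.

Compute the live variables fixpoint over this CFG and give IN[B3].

Converged values:
  B0: | IN={a, b, e, f} | OUT={a, e, f}
  B1: | IN={a, e, f} | OUT={a, b, c, e, f}
  B2: | IN={a, b, c, e, f} | OUT={a, b, c, e, f}
  B3: | IN={a, b, c, e, f} | OUT={a, b, e, f}
  B4: | IN={b} | OUT={}

Merge at B3: OUT[B3] = IN[B1] ⊔ IN[B4] = {a, b, e, f}
Applying B3's transfer function to that OUT value gives IN[B3] (row B3 above).

Answer: {a, b, c, e, f}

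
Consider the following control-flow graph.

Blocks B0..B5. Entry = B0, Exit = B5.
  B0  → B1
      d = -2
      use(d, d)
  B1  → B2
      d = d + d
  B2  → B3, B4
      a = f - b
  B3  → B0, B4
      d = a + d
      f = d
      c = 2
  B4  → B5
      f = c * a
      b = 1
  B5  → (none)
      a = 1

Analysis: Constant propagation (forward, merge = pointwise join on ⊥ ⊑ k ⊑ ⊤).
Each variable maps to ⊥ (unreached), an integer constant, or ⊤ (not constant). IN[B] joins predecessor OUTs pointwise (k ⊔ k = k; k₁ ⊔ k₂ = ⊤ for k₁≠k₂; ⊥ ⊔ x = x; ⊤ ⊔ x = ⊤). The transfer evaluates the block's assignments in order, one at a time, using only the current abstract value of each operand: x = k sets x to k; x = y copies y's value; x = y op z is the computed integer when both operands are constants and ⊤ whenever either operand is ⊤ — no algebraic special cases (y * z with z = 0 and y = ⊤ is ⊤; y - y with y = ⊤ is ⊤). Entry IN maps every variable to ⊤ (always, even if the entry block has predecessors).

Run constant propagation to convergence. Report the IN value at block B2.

Per-block solution:
  B0: | IN=(all ⊤) | OUT={d:-2; rest ⊤}
  B1: | IN={d:-2; rest ⊤} | OUT={d:-4; rest ⊤}
  B2: | IN={d:-4; rest ⊤} | OUT={d:-4; rest ⊤}
  B3: | IN={d:-4; rest ⊤} | OUT={c:2; rest ⊤}
  B4: | IN=(all ⊤) | OUT={b:1; rest ⊤}
  B5: | IN={b:1; rest ⊤} | OUT={a:1, b:1; rest ⊤}

Merge at B2: IN[B2] = OUT[B1] = {a: ⊤, b: ⊤, c: ⊤, d: -4, e: ⊤, f: ⊤}

Answer: {a: ⊤, b: ⊤, c: ⊤, d: -4, e: ⊤, f: ⊤}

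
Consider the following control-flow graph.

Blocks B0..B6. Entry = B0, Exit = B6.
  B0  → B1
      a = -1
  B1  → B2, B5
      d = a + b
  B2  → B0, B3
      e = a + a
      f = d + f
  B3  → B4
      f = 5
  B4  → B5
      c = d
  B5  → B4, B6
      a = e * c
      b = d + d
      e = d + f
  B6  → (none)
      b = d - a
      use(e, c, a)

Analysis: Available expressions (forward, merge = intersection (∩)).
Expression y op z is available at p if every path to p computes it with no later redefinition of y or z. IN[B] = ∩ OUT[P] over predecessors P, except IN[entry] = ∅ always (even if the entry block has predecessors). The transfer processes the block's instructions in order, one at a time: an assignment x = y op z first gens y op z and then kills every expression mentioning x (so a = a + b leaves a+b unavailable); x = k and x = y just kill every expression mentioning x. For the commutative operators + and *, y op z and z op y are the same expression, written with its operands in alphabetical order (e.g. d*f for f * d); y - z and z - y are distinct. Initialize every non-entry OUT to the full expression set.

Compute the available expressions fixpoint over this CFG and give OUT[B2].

Answer: {a+a, a+b}

Trace:
Converged values:
  B0: | IN={} | OUT={}
  B1: | IN={} | OUT={a+b}
  B2: | IN={a+b} | OUT={a+a, a+b}
  B3: | IN={a+a, a+b} | OUT={a+a, a+b}
  B4: | IN={} | OUT={}
  B5: | IN={} | OUT={d+d, d+f}
  B6: | IN={d+d, d+f} | OUT={d+d, d+f, d-a}

Merge at B2: IN[B2] = OUT[B1] = {a+b}
Applying B2's transfer function to that IN value gives OUT[B2] (row B2 above).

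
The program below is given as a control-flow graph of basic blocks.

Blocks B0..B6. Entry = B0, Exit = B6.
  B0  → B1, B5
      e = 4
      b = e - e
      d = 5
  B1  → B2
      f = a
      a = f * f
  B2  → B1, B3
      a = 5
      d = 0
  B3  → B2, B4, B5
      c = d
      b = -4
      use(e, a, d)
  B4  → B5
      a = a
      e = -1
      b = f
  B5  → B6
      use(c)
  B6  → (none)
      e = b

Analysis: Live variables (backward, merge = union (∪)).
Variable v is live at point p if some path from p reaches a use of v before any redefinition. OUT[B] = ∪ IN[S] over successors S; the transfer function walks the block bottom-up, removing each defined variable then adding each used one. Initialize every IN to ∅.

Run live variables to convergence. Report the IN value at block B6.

Answer: {b}

Working:
Per-block solution:
  B0: | IN={a, c} | OUT={a, b, c, e}
  B1: | IN={a, e} | OUT={e, f}
  B2: | IN={e, f} | OUT={a, d, e, f}
  B3: | IN={a, d, e, f} | OUT={a, b, c, e, f}
  B4: | IN={a, c, f} | OUT={b, c}
  B5: | IN={b, c} | OUT={b}
  B6: | IN={b} | OUT={}

B6 is the boundary node: OUT[B6] = {}
Applying B6's transfer function to that OUT value gives IN[B6] (row B6 above).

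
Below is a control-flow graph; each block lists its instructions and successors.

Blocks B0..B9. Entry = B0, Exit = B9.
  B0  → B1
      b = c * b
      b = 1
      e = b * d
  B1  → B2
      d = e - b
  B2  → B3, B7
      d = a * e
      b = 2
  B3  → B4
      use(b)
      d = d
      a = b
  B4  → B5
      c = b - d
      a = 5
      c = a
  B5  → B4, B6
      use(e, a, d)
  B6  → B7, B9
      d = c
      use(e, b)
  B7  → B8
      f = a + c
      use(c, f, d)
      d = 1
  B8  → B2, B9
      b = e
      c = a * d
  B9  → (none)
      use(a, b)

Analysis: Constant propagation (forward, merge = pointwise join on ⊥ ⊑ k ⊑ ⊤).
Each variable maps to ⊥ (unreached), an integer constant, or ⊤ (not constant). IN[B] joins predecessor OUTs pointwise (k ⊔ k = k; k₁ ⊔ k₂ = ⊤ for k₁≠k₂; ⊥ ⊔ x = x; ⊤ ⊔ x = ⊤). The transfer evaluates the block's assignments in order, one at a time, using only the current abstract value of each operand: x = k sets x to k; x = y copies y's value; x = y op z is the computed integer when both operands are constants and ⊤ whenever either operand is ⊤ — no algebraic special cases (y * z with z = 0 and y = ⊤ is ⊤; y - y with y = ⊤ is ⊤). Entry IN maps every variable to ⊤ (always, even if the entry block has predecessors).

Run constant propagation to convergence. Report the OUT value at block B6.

Fixpoint table:
  B0:   IN=(all ⊤)   OUT={b:1; rest ⊤}
  B1:   IN={b:1; rest ⊤}   OUT={b:1; rest ⊤}
  B2:   IN=(all ⊤)   OUT={b:2; rest ⊤}
  B3:   IN={b:2; rest ⊤}   OUT={a:2, b:2; rest ⊤}
  B4:   IN={b:2; rest ⊤}   OUT={a:5, b:2, c:5; rest ⊤}
  B5:   IN={a:5, b:2, c:5; rest ⊤}   OUT={a:5, b:2, c:5; rest ⊤}
  B6:   IN={a:5, b:2, c:5; rest ⊤}   OUT={a:5, b:2, c:5, d:5; rest ⊤}
  B7:   IN={b:2; rest ⊤}   OUT={b:2, d:1; rest ⊤}
  B8:   IN={b:2, d:1; rest ⊤}   OUT={d:1; rest ⊤}
  B9:   IN=(all ⊤)   OUT=(all ⊤)

Merge at B6: IN[B6] = OUT[B5] = {a: 5, b: 2, c: 5, d: ⊤, e: ⊤, f: ⊤}
Applying B6's transfer function to that IN value gives OUT[B6] (row B6 above).

Answer: {a: 5, b: 2, c: 5, d: 5, e: ⊤, f: ⊤}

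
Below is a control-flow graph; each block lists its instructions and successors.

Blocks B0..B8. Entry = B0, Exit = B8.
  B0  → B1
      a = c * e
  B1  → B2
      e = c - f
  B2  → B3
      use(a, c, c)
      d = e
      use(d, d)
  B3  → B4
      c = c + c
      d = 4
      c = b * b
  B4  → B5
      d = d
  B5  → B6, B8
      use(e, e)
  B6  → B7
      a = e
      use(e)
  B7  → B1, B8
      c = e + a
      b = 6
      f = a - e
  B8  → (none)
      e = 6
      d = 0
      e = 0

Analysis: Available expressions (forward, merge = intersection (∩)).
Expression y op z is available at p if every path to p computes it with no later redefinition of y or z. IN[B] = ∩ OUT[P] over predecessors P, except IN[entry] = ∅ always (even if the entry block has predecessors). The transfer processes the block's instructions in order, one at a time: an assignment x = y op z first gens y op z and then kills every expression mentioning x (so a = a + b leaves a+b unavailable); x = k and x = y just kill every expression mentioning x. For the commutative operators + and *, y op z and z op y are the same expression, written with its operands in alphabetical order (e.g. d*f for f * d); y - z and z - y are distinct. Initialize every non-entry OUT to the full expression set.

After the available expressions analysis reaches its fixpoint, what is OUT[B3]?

Answer: {b*b}

Trace:
Converged values:
  B0:   IN={}   OUT={c*e}
  B1:   IN={}   OUT={c-f}
  B2:   IN={c-f}   OUT={c-f}
  B3:   IN={c-f}   OUT={b*b}
  B4:   IN={b*b}   OUT={b*b}
  B5:   IN={b*b}   OUT={b*b}
  B6:   IN={b*b}   OUT={b*b}
  B7:   IN={b*b}   OUT={a+e, a-e}
  B8:   IN={}   OUT={}

Merge at B3: IN[B3] = OUT[B2] = {c-f}
Applying B3's transfer function to that IN value gives OUT[B3] (row B3 above).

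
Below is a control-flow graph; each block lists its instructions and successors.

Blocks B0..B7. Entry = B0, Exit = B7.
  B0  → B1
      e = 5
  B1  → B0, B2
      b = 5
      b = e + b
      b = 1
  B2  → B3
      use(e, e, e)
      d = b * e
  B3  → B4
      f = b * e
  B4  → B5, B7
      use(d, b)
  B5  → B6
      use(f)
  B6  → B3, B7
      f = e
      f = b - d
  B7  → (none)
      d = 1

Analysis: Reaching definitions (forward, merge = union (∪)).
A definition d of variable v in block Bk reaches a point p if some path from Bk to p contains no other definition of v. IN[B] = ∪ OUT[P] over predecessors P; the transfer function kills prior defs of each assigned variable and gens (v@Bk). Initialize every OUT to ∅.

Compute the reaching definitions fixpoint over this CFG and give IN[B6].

Answer: {b@B1, d@B2, e@B0, f@B3}

Derivation:
Per-block solution:
  B0: | IN={b@B1, e@B0} | OUT={b@B1, e@B0}
  B1: | IN={b@B1, e@B0} | OUT={b@B1, e@B0}
  B2: | IN={b@B1, e@B0} | OUT={b@B1, d@B2, e@B0}
  B3: | IN={b@B1, d@B2, e@B0, f@B6} | OUT={b@B1, d@B2, e@B0, f@B3}
  B4: | IN={b@B1, d@B2, e@B0, f@B3} | OUT={b@B1, d@B2, e@B0, f@B3}
  B5: | IN={b@B1, d@B2, e@B0, f@B3} | OUT={b@B1, d@B2, e@B0, f@B3}
  B6: | IN={b@B1, d@B2, e@B0, f@B3} | OUT={b@B1, d@B2, e@B0, f@B6}
  B7: | IN={b@B1, d@B2, e@B0, f@B3, f@B6} | OUT={b@B1, d@B7, e@B0, f@B3, f@B6}

Merge at B6: IN[B6] = OUT[B5] = {b@B1, d@B2, e@B0, f@B3}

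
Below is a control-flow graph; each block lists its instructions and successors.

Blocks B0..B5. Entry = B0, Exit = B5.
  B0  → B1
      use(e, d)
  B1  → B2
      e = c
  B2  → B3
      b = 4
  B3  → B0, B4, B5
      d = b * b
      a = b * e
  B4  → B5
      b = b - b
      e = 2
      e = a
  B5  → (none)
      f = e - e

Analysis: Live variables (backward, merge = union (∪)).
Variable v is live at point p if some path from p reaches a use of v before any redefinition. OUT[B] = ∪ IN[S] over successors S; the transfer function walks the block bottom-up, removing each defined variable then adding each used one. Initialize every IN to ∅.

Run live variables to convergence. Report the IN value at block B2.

Answer: {c, e}

Working:
Fixpoint table:
  B0:  IN={c, d, e}  OUT={c}
  B1:  IN={c}  OUT={c, e}
  B2:  IN={c, e}  OUT={b, c, e}
  B3:  IN={b, c, e}  OUT={a, b, c, d, e}
  B4:  IN={a, b}  OUT={e}
  B5:  IN={e}  OUT={}

Merge at B2: OUT[B2] = IN[B3] = {b, c, e}
Applying B2's transfer function to that OUT value gives IN[B2] (row B2 above).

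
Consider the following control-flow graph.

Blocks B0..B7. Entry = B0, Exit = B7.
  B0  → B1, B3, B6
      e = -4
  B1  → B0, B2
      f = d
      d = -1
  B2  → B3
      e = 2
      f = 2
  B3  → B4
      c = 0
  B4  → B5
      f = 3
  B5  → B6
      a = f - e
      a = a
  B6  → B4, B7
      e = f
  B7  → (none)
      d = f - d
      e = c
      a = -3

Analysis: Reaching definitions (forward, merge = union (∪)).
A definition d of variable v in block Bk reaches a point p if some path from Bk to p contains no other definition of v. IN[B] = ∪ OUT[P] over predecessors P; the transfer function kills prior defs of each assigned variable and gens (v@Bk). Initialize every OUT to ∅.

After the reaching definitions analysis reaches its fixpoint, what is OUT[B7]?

Answer: {a@B7, c@B3, d@B7, e@B7, f@B1, f@B4}

Derivation:
Fixpoint table:
  B0:  IN={d@B1, e@B0, f@B1}  OUT={d@B1, e@B0, f@B1}
  B1:  IN={d@B1, e@B0, f@B1}  OUT={d@B1, e@B0, f@B1}
  B2:  IN={d@B1, e@B0, f@B1}  OUT={d@B1, e@B2, f@B2}
  B3:  IN={d@B1, e@B0, e@B2, f@B1, f@B2}  OUT={c@B3, d@B1, e@B0, e@B2, f@B1, f@B2}
  B4:  IN={a@B5, c@B3, d@B1, e@B0, e@B2, e@B6, f@B1, f@B2, f@B4}  OUT={a@B5, c@B3, d@B1, e@B0, e@B2, e@B6, f@B4}
  B5:  IN={a@B5, c@B3, d@B1, e@B0, e@B2, e@B6, f@B4}  OUT={a@B5, c@B3, d@B1, e@B0, e@B2, e@B6, f@B4}
  B6:  IN={a@B5, c@B3, d@B1, e@B0, e@B2, e@B6, f@B1, f@B4}  OUT={a@B5, c@B3, d@B1, e@B6, f@B1, f@B4}
  B7:  IN={a@B5, c@B3, d@B1, e@B6, f@B1, f@B4}  OUT={a@B7, c@B3, d@B7, e@B7, f@B1, f@B4}

Merge at B7: IN[B7] = OUT[B6] = {a@B5, c@B3, d@B1, e@B6, f@B1, f@B4}
Applying B7's transfer function to that IN value gives OUT[B7] (row B7 above).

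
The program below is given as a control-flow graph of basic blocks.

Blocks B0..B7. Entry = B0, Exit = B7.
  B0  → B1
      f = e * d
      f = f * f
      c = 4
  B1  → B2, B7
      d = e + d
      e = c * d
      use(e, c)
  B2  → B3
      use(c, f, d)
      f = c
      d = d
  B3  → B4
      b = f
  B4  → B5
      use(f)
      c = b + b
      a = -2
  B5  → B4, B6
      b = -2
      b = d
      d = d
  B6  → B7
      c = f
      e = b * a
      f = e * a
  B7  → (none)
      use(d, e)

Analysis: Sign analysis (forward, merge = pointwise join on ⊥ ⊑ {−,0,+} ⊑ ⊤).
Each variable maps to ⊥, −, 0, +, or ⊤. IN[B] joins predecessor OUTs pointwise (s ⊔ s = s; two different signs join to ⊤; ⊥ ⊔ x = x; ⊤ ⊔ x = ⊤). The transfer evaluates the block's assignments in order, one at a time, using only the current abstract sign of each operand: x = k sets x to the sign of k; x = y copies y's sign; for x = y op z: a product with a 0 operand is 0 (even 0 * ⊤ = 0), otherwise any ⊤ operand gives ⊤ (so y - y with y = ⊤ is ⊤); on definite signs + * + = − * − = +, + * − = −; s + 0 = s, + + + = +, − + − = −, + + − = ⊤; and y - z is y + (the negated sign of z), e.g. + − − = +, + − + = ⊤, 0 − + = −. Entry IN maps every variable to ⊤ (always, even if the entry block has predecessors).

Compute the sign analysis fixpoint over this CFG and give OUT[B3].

Answer: {a: ⊤, b: +, c: +, d: ⊤, e: ⊤, f: +}

Working:
Fixpoint table:
  B0:  IN=(all ⊤)  OUT={c:+; rest ⊤}
  B1:  IN={c:+; rest ⊤}  OUT={c:+; rest ⊤}
  B2:  IN={c:+; rest ⊤}  OUT={c:+, f:+; rest ⊤}
  B3:  IN={c:+, f:+; rest ⊤}  OUT={b:+, c:+, f:+; rest ⊤}
  B4:  IN={f:+; rest ⊤}  OUT={a:-, f:+; rest ⊤}
  B5:  IN={a:-, f:+; rest ⊤}  OUT={a:-, f:+; rest ⊤}
  B6:  IN={a:-, f:+; rest ⊤}  OUT={a:-, c:+; rest ⊤}
  B7:  IN={c:+; rest ⊤}  OUT={c:+; rest ⊤}

Merge at B3: IN[B3] = OUT[B2] = {a: ⊤, b: ⊤, c: +, d: ⊤, e: ⊤, f: +}
Applying B3's transfer function to that IN value gives OUT[B3] (row B3 above).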